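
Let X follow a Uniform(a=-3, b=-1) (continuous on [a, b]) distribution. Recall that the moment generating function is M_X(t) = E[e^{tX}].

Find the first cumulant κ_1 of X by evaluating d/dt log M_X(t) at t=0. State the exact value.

M_X(t) = (e^(-t) - e^(-3*t))/(2*t)
K_X(t) = log M_X(t) = -log(t) + log(e^(-t) - e^(-3*t)) - log(2)
dK/dt = (-t*e^(2*t) + 3*t - e^(2*t) + 1)/(t*e^(2*t) - t)

κ_1 = dK/dt |_{t=0} = -2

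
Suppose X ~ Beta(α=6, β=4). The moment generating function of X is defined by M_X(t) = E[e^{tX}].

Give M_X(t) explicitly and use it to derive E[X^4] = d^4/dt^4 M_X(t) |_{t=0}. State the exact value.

E[X^4] = M^(4)(0) = 126/715

M_X(t) = ₁F₁(6; 10; t)
M^(4)(t) = 126*₁F₁(10; 14; t)/715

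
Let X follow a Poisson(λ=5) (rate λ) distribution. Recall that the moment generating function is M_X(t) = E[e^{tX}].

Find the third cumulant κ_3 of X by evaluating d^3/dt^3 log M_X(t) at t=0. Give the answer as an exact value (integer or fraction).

M_X(t) = e^(5*e^(t) - 5)
K_X(t) = log M_X(t) = 5*e^(t) - 5
K′(t) = 5*e^(t)
K′′(t) = 5*e^(t)
K′′′(t) = 5*e^(t)

κ_3 = K′′′(0) = 5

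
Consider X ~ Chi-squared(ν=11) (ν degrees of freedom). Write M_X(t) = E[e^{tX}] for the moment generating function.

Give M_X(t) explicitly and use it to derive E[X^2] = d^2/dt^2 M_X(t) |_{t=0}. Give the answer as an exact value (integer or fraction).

E[X^2] = M′′(0) = 143

M_X(t) = (1 - 2*t)^(-11/2)
M′(t) = 11/(64*t^6*√(1 - 2*t) - 192*t^5*√(1 - 2*t) + 240*t^4*√(1 - 2*t) - 160*t^3*√(1 - 2*t) + 60*t^2*√(1 - 2*t) - 12*t*√(1 - 2*t) + √(1 - 2*t))
M′′(t) = -143/(128*t^7*√(1 - 2*t) - 448*t^6*√(1 - 2*t) + 672*t^5*√(1 - 2*t) - 560*t^4*√(1 - 2*t) + 280*t^3*√(1 - 2*t) - 84*t^2*√(1 - 2*t) + 14*t*√(1 - 2*t) - √(1 - 2*t))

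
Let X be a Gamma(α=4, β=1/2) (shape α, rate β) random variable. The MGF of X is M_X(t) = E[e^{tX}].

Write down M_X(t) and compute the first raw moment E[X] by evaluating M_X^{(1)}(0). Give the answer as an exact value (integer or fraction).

M_X(t) = 1/(16*(1/2 - t)^4)
dM/dt = -8/(32*t^5 - 80*t^4 + 80*t^3 - 40*t^2 + 10*t - 1)

E[X] = dM/dt |_{t=0} = 8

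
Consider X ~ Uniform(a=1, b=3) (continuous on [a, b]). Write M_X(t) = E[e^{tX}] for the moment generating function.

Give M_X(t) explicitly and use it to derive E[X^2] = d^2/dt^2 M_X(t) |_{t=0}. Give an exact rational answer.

M_X(t) = (e^(3*t) - e^(t))/(2*t)
M^(2)(t) = (9*t^2*e^(3*t) - t^2*e^(t) - 6*t*e^(3*t) + 2*t*e^(t) + 2*e^(3*t) - 2*e^(t))/(2*t^3)

E[X^2] = M^(2)(0) = 13/3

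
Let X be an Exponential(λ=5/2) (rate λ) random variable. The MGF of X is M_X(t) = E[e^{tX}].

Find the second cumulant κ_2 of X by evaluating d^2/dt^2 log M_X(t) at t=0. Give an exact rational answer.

M_X(t) = 5/(2*(5/2 - t))
K_X(t) = log M_X(t) = -log(5/2 - t) - log(2) + log(5)
K^(2)(t) = 4/(4*t^2 - 20*t + 25)

κ_2 = K^(2)(0) = 4/25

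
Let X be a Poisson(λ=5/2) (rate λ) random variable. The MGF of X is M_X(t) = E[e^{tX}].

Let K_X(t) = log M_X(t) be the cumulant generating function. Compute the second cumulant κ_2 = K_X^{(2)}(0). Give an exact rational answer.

κ_2 = d^2K/dt^2 |_{t=0} = 5/2

M_X(t) = e^(5*e^(t)/2 - 5/2)
K_X(t) = log M_X(t) = 5*e^(t)/2 - 5/2
dK/dt = 5*e^(t)/2
d^2K/dt^2 = 5*e^(t)/2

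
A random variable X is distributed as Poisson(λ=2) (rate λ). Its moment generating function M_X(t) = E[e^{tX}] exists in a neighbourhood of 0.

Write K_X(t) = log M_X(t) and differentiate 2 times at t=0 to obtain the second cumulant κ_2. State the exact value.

κ_2 = K^(2)(0) = 2

M_X(t) = e^(2*e^(t) - 2)
K_X(t) = log M_X(t) = 2*e^(t) - 2
K^(2)(t) = 2*e^(t)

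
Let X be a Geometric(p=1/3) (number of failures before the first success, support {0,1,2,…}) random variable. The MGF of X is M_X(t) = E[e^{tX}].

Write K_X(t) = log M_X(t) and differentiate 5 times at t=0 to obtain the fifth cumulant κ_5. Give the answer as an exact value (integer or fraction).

M_X(t) = 1/(3*(1 - 2*e^(t)/3))
K_X(t) = log M_X(t) = -log(1 - 2*e^(t)/3) - log(3)
dK/dt = -2*e^(t)/(2*e^(t) - 3)
d^2K/dt^2 = 6*e^(t)/(4*e^(2*t) - 12*e^(t) + 9)
d^3K/dt^3 = (-12*e^(2*t) - 18*e^(t))/(8*e^(3*t) - 36*e^(2*t) + 54*e^(t) - 27)
d^4K/dt^4 = (24*e^(3*t) + 144*e^(2*t) + 54*e^(t))/(16*e^(4*t) - 96*e^(3*t) + 216*e^(2*t) - 216*e^(t) + 81)
d^5K/dt^5 = (-48*e^(4*t) - 792*e^(3*t) - 1188*e^(2*t) - 162*e^(t))/(32*e^(5*t) - 240*e^(4*t) + 720*e^(3*t) - 1080*e^(2*t) + 810*e^(t) - 243)

κ_5 = d^5K/dt^5 |_{t=0} = 2190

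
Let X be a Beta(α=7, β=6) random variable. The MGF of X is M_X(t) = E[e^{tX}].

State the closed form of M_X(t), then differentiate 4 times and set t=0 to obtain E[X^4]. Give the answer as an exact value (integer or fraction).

M_X(t) = ₁F₁(7; 13; t)
dM/dt = 7*₁F₁(8; 14; t)/13
d^2M/dt^2 = 4*₁F₁(9; 15; t)/13
d^3M/dt^3 = 12*₁F₁(10; 16; t)/65
d^4M/dt^4 = 3*₁F₁(11; 17; t)/26

E[X^4] = d^4M/dt^4 |_{t=0} = 3/26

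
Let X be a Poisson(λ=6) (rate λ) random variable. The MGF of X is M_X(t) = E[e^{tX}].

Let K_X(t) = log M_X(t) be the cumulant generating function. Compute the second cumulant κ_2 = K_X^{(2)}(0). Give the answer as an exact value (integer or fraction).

κ_2 = K′′(0) = 6

M_X(t) = e^(6*e^(t) - 6)
K_X(t) = log M_X(t) = 6*e^(t) - 6
K′(t) = 6*e^(t)
K′′(t) = 6*e^(t)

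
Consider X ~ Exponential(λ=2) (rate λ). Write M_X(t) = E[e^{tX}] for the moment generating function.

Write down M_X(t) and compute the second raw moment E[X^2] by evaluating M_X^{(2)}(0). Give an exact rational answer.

M_X(t) = 2/(2 - t)
M^(2)(t) = -4/(t^3 - 6*t^2 + 12*t - 8)

E[X^2] = M^(2)(0) = 1/2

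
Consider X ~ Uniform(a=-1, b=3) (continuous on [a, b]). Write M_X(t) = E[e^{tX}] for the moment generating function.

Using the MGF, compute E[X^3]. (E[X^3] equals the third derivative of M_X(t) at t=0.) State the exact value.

M_X(t) = (e^(3*t) - e^(-t))/(4*t)
D^3[M](t) = (27*t^3*e^(4*t) + t^3 - 27*t^2*e^(4*t) + 3*t^2 + 18*t*e^(4*t) + 6*t - 6*e^(4*t) + 6)*e^(-t)/(4*t^4)

E[X^3] = D^3[M](0) = 5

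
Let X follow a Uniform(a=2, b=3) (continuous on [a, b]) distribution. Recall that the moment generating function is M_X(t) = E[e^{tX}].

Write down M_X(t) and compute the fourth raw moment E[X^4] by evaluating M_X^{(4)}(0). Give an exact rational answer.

E[X^4] = M′′′′(0) = 211/5

M_X(t) = (e^(3*t) - e^(2*t))/t
M′(t) = (3*t*e^(3*t) - 2*t*e^(2*t) - e^(3*t) + e^(2*t))/t^2
M′′(t) = (9*t^2*e^(3*t) - 4*t^2*e^(2*t) - 6*t*e^(3*t) + 4*t*e^(2*t) + 2*e^(3*t) - 2*e^(2*t))/t^3
M′′′(t) = (27*t^3*e^(3*t) - 8*t^3*e^(2*t) - 27*t^2*e^(3*t) + 12*t^2*e^(2*t) + 18*t*e^(3*t) - 12*t*e^(2*t) - 6*e^(3*t) + 6*e^(2*t))/t^4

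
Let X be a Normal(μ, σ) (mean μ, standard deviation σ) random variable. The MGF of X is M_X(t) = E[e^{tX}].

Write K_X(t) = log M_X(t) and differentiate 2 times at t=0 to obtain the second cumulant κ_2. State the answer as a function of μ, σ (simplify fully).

M_X(t) = e^(μ*t + σ^2*t^2/2)
K_X(t) = log M_X(t) = μ*t + σ^2*t^2/2
dK/dt = μ + σ^2*t
d^2K/dt^2 = σ^2

κ_2 = d^2K/dt^2 |_{t=0} = σ^2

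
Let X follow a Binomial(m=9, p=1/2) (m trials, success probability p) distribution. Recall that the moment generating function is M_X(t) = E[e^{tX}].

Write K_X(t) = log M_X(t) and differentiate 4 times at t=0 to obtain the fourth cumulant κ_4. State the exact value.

M_X(t) = (e^(t)/2 + 1/2)^9
K_X(t) = log M_X(t) = 9*log(e^(t)/2 + 1/2)
D^4[K](t) = (9*e^(3*t) - 36*e^(2*t) + 9*e^(t))/(e^(4*t) + 4*e^(3*t) + 6*e^(2*t) + 4*e^(t) + 1)

κ_4 = D^4[K](0) = -9/8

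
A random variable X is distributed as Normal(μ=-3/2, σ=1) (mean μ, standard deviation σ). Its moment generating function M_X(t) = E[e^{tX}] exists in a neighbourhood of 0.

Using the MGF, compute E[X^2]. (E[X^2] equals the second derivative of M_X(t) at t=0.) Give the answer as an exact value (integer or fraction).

M_X(t) = e^(t^2/2 - 3*t/2)
M^(2)(t) = (4*t^2*e^(t^2/2) - 12*t*e^(t^2/2) + 13*e^(t^2/2))*e^(-3*t/2)/4

E[X^2] = M^(2)(0) = 13/4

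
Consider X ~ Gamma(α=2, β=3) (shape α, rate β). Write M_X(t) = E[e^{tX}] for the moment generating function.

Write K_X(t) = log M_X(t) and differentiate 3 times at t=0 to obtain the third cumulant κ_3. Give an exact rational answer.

κ_3 = K′′′(0) = 4/27

M_X(t) = 9/(3 - t)^2
K_X(t) = log M_X(t) = -2*log(3 - t) + 2*log(3)
K′(t) = -2/(t - 3)
K′′(t) = 2/(t^2 - 6*t + 9)
K′′′(t) = -4/(t^3 - 9*t^2 + 27*t - 27)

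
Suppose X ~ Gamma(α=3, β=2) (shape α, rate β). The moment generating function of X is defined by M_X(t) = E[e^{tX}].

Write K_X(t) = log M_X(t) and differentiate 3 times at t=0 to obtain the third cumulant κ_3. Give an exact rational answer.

κ_3 = K^(3)(0) = 3/4

M_X(t) = 8/(2 - t)^3
K_X(t) = log M_X(t) = -3*log(2 - t) + 3*log(2)
K^(3)(t) = -6/(t^3 - 6*t^2 + 12*t - 8)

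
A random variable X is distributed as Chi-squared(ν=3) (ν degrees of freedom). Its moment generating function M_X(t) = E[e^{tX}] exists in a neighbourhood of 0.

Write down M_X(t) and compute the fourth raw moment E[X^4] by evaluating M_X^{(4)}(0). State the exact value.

M_X(t) = (1 - 2*t)^(-3/2)
M′(t) = 3/(4*t^2*√(1 - 2*t) - 4*t*√(1 - 2*t) + √(1 - 2*t))
M′′(t) = -15/(8*t^3*√(1 - 2*t) - 12*t^2*√(1 - 2*t) + 6*t*√(1 - 2*t) - √(1 - 2*t))
M′′′(t) = 105/(16*t^4*√(1 - 2*t) - 32*t^3*√(1 - 2*t) + 24*t^2*√(1 - 2*t) - 8*t*√(1 - 2*t) + √(1 - 2*t))
M′′′′(t) = -945/(32*t^5*√(1 - 2*t) - 80*t^4*√(1 - 2*t) + 80*t^3*√(1 - 2*t) - 40*t^2*√(1 - 2*t) + 10*t*√(1 - 2*t) - √(1 - 2*t))

E[X^4] = M′′′′(0) = 945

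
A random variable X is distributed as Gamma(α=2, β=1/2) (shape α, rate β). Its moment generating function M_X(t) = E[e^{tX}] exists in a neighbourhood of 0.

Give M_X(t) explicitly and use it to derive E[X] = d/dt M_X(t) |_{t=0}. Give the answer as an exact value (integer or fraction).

E[X] = D[M](0) = 4

M_X(t) = 1/(4*(1/2 - t)^2)
D[M](t) = -4/(8*t^3 - 12*t^2 + 6*t - 1)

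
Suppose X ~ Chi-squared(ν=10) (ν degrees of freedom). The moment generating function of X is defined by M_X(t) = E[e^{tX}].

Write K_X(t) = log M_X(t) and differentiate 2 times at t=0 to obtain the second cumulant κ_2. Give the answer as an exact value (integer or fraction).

M_X(t) = (1 - 2*t)^(-5)
K_X(t) = log M_X(t) = -5*log(1 - 2*t)
K^(2)(t) = 20/(4*t^2 - 4*t + 1)

κ_2 = K^(2)(0) = 20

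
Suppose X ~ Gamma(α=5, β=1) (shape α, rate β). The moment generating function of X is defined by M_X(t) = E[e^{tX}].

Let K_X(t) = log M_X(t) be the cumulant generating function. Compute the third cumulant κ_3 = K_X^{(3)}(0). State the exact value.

M_X(t) = (1 - t)^(-5)
K_X(t) = log M_X(t) = -5*log(1 - t)
K^(3)(t) = -10/(t^3 - 3*t^2 + 3*t - 1)

κ_3 = K^(3)(0) = 10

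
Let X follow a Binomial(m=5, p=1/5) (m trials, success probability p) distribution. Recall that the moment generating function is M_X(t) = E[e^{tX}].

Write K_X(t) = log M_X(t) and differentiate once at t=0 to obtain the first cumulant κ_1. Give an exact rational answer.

M_X(t) = (e^(t)/5 + 4/5)^5
K_X(t) = log M_X(t) = 5*log(e^(t)/5 + 4/5)
K′(t) = 5*e^(t)/(e^(t) + 4)

κ_1 = K′(0) = 1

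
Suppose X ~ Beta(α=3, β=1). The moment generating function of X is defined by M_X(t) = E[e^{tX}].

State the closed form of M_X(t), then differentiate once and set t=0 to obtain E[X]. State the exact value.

E[X] = D[M](0) = 3/4

M_X(t) = ₁F₁(3; 4; t)
D[M](t) = 3*₁F₁(4; 5; t)/4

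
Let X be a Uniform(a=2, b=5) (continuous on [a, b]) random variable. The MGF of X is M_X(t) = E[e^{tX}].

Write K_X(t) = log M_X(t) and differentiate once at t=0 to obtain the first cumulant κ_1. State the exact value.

κ_1 = dK/dt |_{t=0} = 7/2

M_X(t) = (e^(5*t) - e^(2*t))/(3*t)
K_X(t) = log M_X(t) = -log(t) + log(e^(5*t) - e^(2*t)) - log(3)
dK/dt = (5*t*e^(3*t) - 2*t - e^(3*t) + 1)/(t*e^(3*t) - t)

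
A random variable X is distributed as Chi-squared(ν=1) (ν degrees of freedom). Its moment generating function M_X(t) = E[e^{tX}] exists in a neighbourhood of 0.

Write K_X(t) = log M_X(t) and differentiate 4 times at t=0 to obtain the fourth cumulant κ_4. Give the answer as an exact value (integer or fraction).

M_X(t) = 1/√(1 - 2*t)
K_X(t) = log M_X(t) = -log(1 - 2*t)/2
dK/dt = -1/(2*t - 1)
d^2K/dt^2 = 2/(4*t^2 - 4*t + 1)
d^3K/dt^3 = -8/(8*t^3 - 12*t^2 + 6*t - 1)
d^4K/dt^4 = 48/(16*t^4 - 32*t^3 + 24*t^2 - 8*t + 1)

κ_4 = d^4K/dt^4 |_{t=0} = 48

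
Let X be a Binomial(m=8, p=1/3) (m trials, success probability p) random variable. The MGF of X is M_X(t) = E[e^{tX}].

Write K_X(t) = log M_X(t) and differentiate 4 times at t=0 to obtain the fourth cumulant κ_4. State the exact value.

κ_4 = K^(4)(0) = -16/27

M_X(t) = (e^(t)/3 + 2/3)^8
K_X(t) = log M_X(t) = 8*log(e^(t)/3 + 2/3)
K^(4)(t) = (16*e^(3*t) - 128*e^(2*t) + 64*e^(t))/(e^(4*t) + 8*e^(3*t) + 24*e^(2*t) + 32*e^(t) + 16)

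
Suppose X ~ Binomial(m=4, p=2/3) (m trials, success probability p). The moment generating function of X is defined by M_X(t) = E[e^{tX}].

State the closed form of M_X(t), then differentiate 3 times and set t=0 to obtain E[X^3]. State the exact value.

E[X^3] = D^3[M](0) = 232/9

M_X(t) = (2*e^(t)/3 + 1/3)^4
D^3[M](t) = 1024*e^(4*t)/81 + 32*e^(3*t)/3 + 64*e^(2*t)/27 + 8*e^(t)/81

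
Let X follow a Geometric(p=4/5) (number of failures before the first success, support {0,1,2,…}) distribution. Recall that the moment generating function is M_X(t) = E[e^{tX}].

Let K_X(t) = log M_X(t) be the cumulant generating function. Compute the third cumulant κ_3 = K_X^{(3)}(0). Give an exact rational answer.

M_X(t) = 4/(5*(1 - e^(t)/5))
K_X(t) = log M_X(t) = -log(1 - e^(t)/5) - log(5) + 2*log(2)
K^(3)(t) = (-5*e^(2*t) - 25*e^(t))/(e^(3*t) - 15*e^(2*t) + 75*e^(t) - 125)

κ_3 = K^(3)(0) = 15/32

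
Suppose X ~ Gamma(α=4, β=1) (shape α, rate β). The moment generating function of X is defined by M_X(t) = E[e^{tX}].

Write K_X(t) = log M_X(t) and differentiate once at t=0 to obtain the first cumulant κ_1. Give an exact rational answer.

M_X(t) = (1 - t)^(-4)
K_X(t) = log M_X(t) = -4*log(1 - t)
K′(t) = -4/(t - 1)

κ_1 = K′(0) = 4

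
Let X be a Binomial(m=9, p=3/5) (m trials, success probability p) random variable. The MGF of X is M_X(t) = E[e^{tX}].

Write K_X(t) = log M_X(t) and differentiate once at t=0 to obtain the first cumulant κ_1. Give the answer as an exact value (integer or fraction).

κ_1 = K′(0) = 27/5

M_X(t) = (3*e^(t)/5 + 2/5)^9
K_X(t) = log M_X(t) = 9*log(3*e^(t)/5 + 2/5)
K′(t) = 27*e^(t)/(3*e^(t) + 2)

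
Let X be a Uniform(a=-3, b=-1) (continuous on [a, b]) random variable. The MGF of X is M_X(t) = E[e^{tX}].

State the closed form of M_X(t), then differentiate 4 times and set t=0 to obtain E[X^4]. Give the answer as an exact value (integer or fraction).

M_X(t) = (e^(-t) - e^(-3*t))/(2*t)
M^(4)(t) = (t^4*e^(2*t) - 81*t^4 + 4*t^3*e^(2*t) - 108*t^3 + 12*t^2*e^(2*t) - 108*t^2 + 24*t*e^(2*t) - 72*t + 24*e^(2*t) - 24)*e^(-3*t)/(2*t^5)

E[X^4] = M^(4)(0) = 121/5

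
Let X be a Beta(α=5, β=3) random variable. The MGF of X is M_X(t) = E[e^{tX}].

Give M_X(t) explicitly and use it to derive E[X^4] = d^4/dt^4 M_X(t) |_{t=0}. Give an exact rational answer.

E[X^4] = M′′′′(0) = 7/33

M_X(t) = ₁F₁(5; 8; t)
M′(t) = 5*₁F₁(6; 9; t)/8
M′′(t) = 5*₁F₁(7; 10; t)/12
M′′′(t) = 7*₁F₁(8; 11; t)/24
M′′′′(t) = 7*₁F₁(9; 12; t)/33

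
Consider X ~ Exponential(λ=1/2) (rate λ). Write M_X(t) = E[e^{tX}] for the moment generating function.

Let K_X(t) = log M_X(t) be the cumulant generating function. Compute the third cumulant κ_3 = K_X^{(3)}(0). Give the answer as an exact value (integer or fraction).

M_X(t) = 1/(2*(1/2 - t))
K_X(t) = log M_X(t) = -log(1/2 - t) - log(2)
dK/dt = -2/(2*t - 1)
d^2K/dt^2 = 4/(4*t^2 - 4*t + 1)
d^3K/dt^3 = -16/(8*t^3 - 12*t^2 + 6*t - 1)

κ_3 = d^3K/dt^3 |_{t=0} = 16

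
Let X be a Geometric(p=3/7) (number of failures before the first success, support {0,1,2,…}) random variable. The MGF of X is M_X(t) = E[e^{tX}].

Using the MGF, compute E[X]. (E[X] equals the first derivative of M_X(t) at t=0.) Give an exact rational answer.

M_X(t) = 3/(7*(1 - 4*e^(t)/7))
dM/dt = 12*e^(t)/(16*e^(2*t) - 56*e^(t) + 49)

E[X] = dM/dt |_{t=0} = 4/3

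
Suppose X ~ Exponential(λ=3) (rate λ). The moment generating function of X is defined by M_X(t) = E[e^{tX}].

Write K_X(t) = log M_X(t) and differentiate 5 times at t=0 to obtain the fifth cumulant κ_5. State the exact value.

M_X(t) = 3/(3 - t)
K_X(t) = log M_X(t) = -log(3 - t) + log(3)
D^5[K](t) = -24/(t^5 - 15*t^4 + 90*t^3 - 270*t^2 + 405*t - 243)

κ_5 = D^5[K](0) = 8/81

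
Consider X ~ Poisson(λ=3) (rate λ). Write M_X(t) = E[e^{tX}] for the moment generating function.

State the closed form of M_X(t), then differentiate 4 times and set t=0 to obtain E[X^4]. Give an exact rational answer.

E[X^4] = M′′′′(0) = 309

M_X(t) = e^(3*e^(t) - 3)
M′(t) = 3*e^(-3)*e^(t)*e^(3*e^(t))
M′′(t) = (9*e^(2*t)*e^(3*e^(t)) + 3*e^(t)*e^(3*e^(t)))*e^(-3)
M′′′(t) = (27*e^(3*t)*e^(3*e^(t)) + 27*e^(2*t)*e^(3*e^(t)) + 3*e^(t)*e^(3*e^(t)))*e^(-3)
M′′′′(t) = (81*e^(4*t)*e^(3*e^(t)) + 162*e^(3*t)*e^(3*e^(t)) + 63*e^(2*t)*e^(3*e^(t)) + 3*e^(t)*e^(3*e^(t)))*e^(-3)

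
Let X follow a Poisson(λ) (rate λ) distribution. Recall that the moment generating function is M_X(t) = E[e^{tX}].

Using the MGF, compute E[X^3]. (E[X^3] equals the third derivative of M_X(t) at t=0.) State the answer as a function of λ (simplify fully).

M_X(t) = e^(λ*(e^(t) - 1))
dM/dt = λ*e^(-λ)*e^(t)*e^(λ*e^(t))
d^2M/dt^2 = (λ^2*e^(2*t)*e^(λ*e^(t)) + λ*e^(t)*e^(λ*e^(t)))*e^(-λ)
d^3M/dt^3 = (λ^3*e^(3*t)*e^(λ*e^(t)) + 3*λ^2*e^(2*t)*e^(λ*e^(t)) + λ*e^(t)*e^(λ*e^(t)))*e^(-λ)

E[X^3] = d^3M/dt^3 |_{t=0} = λ*(λ^2 + 3*λ + 1)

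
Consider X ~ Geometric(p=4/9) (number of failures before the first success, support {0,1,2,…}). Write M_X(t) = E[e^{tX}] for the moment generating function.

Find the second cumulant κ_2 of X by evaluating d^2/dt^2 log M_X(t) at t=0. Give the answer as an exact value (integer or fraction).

M_X(t) = 4/(9*(1 - 5*e^(t)/9))
K_X(t) = log M_X(t) = -log(1 - 5*e^(t)/9) - 2*log(3) + 2*log(2)
K^(2)(t) = 45*e^(t)/(25*e^(2*t) - 90*e^(t) + 81)

κ_2 = K^(2)(0) = 45/16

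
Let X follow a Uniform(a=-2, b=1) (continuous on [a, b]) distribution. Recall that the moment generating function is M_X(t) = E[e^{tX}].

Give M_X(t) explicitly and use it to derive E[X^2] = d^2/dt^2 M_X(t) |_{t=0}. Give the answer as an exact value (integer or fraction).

M_X(t) = (e^(t) - e^(-2*t))/(3*t)
D^2[M](t) = (t^2*e^(3*t) - 4*t^2 - 2*t*e^(3*t) - 4*t + 2*e^(3*t) - 2)*e^(-2*t)/(3*t^3)

E[X^2] = D^2[M](0) = 1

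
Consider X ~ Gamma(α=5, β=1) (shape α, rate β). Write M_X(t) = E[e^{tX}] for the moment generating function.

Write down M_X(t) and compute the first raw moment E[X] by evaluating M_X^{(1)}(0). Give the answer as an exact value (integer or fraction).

E[X] = D[M](0) = 5

M_X(t) = (1 - t)^(-5)
D[M](t) = 5/(t^6 - 6*t^5 + 15*t^4 - 20*t^3 + 15*t^2 - 6*t + 1)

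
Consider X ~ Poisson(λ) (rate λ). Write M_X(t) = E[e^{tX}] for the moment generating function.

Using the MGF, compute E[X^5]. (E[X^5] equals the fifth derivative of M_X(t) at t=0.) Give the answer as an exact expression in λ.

E[X^5] = D^5[M](0) = λ*(λ^4 + 10*λ^3 + 25*λ^2 + 15*λ + 1)

M_X(t) = e^(λ*(e^(t) - 1))
D^5[M](t) = (λ^5*e^(5*t)*e^(λ*e^(t)) + 10*λ^4*e^(4*t)*e^(λ*e^(t)) + 25*λ^3*e^(3*t)*e^(λ*e^(t)) + 15*λ^2*e^(2*t)*e^(λ*e^(t)) + λ*e^(t)*e^(λ*e^(t)))*e^(-λ)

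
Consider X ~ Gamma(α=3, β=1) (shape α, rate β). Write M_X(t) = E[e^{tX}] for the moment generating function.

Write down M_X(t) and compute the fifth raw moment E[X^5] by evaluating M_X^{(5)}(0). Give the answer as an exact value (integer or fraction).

E[X^5] = D^5[M](0) = 2520

M_X(t) = (1 - t)^(-3)
D^5[M](t) = 2520/(t^8 - 8*t^7 + 28*t^6 - 56*t^5 + 70*t^4 - 56*t^3 + 28*t^2 - 8*t + 1)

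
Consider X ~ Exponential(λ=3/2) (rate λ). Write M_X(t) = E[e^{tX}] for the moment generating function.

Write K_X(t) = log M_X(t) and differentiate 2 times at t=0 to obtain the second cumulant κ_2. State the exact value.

κ_2 = D^2[K](0) = 4/9

M_X(t) = 3/(2*(3/2 - t))
K_X(t) = log M_X(t) = -log(3/2 - t) - log(2) + log(3)
D^2[K](t) = 4/(4*t^2 - 12*t + 9)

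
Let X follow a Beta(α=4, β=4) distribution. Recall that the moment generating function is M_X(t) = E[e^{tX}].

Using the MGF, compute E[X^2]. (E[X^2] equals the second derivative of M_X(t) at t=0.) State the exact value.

E[X^2] = d^2M/dt^2 |_{t=0} = 5/18

M_X(t) = ₁F₁(4; 8; t)
dM/dt = ₁F₁(5; 9; t)/2
d^2M/dt^2 = 5*₁F₁(6; 10; t)/18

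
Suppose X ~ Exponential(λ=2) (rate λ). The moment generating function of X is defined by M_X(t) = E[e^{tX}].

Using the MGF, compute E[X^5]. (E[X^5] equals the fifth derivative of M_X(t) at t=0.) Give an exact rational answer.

M_X(t) = 2/(2 - t)
M′(t) = 2/(t^2 - 4*t + 4)
M′′(t) = -4/(t^3 - 6*t^2 + 12*t - 8)
M′′′(t) = 12/(t^4 - 8*t^3 + 24*t^2 - 32*t + 16)
M′′′′(t) = -48/(t^5 - 10*t^4 + 40*t^3 - 80*t^2 + 80*t - 32)
M′′′′′(t) = 240/(t^6 - 12*t^5 + 60*t^4 - 160*t^3 + 240*t^2 - 192*t + 64)

E[X^5] = M′′′′′(0) = 15/4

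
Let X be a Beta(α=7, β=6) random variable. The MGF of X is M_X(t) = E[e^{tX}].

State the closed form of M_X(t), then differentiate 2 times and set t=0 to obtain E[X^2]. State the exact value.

E[X^2] = M′′(0) = 4/13

M_X(t) = ₁F₁(7; 13; t)
M′(t) = 7*₁F₁(8; 14; t)/13
M′′(t) = 4*₁F₁(9; 15; t)/13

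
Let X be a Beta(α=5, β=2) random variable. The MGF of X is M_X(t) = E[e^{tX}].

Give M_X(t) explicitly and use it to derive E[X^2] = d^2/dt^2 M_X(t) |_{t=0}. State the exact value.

M_X(t) = ₁F₁(5; 7; t)
M′(t) = 5*₁F₁(6; 8; t)/7
M′′(t) = 15*₁F₁(7; 9; t)/28

E[X^2] = M′′(0) = 15/28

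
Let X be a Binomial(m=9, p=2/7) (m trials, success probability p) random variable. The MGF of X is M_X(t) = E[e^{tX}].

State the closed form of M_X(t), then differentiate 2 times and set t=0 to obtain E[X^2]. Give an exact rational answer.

M_X(t) = (2*e^(t)/7 + 5/7)^9

E[X^2] = M′′(0) = 414/49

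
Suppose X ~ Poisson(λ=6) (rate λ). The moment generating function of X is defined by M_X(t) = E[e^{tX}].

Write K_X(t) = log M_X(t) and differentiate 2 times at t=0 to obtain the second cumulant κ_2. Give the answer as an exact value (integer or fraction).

M_X(t) = e^(6*e^(t) - 6)
K_X(t) = log M_X(t) = 6*e^(t) - 6
D^2[K](t) = 6*e^(t)

κ_2 = D^2[K](0) = 6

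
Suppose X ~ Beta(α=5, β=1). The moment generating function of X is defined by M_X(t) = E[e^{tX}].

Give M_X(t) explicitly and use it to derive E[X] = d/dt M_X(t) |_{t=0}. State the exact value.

E[X] = D[M](0) = 5/6

M_X(t) = ₁F₁(5; 6; t)
D[M](t) = 5*₁F₁(6; 7; t)/6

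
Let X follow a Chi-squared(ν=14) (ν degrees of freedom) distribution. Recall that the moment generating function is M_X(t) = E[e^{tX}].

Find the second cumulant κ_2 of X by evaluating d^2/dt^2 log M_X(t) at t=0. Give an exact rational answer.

M_X(t) = (1 - 2*t)^(-7)
K_X(t) = log M_X(t) = -7*log(1 - 2*t)
K^(2)(t) = 28/(4*t^2 - 4*t + 1)

κ_2 = K^(2)(0) = 28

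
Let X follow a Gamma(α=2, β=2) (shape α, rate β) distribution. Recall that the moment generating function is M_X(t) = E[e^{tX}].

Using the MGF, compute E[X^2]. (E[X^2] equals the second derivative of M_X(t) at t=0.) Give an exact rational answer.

M_X(t) = 4/(2 - t)^2
M′(t) = -8/(t^3 - 6*t^2 + 12*t - 8)
M′′(t) = 24/(t^4 - 8*t^3 + 24*t^2 - 32*t + 16)

E[X^2] = M′′(0) = 3/2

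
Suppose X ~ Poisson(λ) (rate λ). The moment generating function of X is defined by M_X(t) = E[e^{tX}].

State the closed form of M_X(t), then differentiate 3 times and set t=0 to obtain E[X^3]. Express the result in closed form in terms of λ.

M_X(t) = e^(λ*(e^(t) - 1))
dM/dt = λ*e^(-λ)*e^(t)*e^(λ*e^(t))
d^2M/dt^2 = (λ^2*e^(2*t)*e^(λ*e^(t)) + λ*e^(t)*e^(λ*e^(t)))*e^(-λ)
d^3M/dt^3 = (λ^3*e^(3*t)*e^(λ*e^(t)) + 3*λ^2*e^(2*t)*e^(λ*e^(t)) + λ*e^(t)*e^(λ*e^(t)))*e^(-λ)

E[X^3] = d^3M/dt^3 |_{t=0} = λ*(λ^2 + 3*λ + 1)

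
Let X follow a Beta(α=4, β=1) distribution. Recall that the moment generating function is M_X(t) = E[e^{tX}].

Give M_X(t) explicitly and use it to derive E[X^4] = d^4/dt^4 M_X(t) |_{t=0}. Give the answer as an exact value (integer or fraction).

M_X(t) = ₁F₁(4; 5; t)
M^(4)(t) = ₁F₁(8; 9; t)/2

E[X^4] = M^(4)(0) = 1/2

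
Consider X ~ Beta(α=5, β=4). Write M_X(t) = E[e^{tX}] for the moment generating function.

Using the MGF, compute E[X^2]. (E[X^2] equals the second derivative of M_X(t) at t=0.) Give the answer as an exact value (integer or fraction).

M_X(t) = ₁F₁(5; 9; t)
dM/dt = 5*₁F₁(6; 10; t)/9
d^2M/dt^2 = ₁F₁(7; 11; t)/3

E[X^2] = d^2M/dt^2 |_{t=0} = 1/3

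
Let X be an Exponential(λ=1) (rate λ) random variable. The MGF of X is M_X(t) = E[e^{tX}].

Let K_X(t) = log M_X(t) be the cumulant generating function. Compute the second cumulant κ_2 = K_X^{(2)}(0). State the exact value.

κ_2 = K′′(0) = 1

M_X(t) = 1/(1 - t)
K_X(t) = log M_X(t) = -log(1 - t)
K′(t) = -1/(t - 1)
K′′(t) = 1/(t^2 - 2*t + 1)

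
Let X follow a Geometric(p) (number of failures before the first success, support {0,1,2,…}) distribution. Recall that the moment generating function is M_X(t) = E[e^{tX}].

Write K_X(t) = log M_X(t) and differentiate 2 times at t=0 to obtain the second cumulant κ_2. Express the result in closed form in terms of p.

M_X(t) = p/(-(1 - p)*e^(t) + 1)
K_X(t) = log M_X(t) = log(p) - log(-(1 - p)*e^(t) + 1)
K^(2)(t) = (-p*e^(t) + e^(t))/(p^2*e^(2*t) - 2*p*e^(2*t) + 2*p*e^(t) + e^(2*t) - 2*e^(t) + 1)

κ_2 = K^(2)(0) = (1 - p)/p^2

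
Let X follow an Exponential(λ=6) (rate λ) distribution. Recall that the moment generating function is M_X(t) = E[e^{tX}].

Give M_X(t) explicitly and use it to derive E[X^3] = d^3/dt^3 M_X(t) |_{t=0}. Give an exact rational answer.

E[X^3] = d^3M/dt^3 |_{t=0} = 1/36

M_X(t) = 6/(6 - t)
dM/dt = 6/(t^2 - 12*t + 36)
d^2M/dt^2 = -12/(t^3 - 18*t^2 + 108*t - 216)
d^3M/dt^3 = 36/(t^4 - 24*t^3 + 216*t^2 - 864*t + 1296)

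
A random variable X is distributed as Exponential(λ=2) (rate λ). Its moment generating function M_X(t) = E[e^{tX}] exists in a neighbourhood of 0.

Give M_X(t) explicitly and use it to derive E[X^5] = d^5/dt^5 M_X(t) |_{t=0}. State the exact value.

E[X^5] = d^5M/dt^5 |_{t=0} = 15/4

M_X(t) = 2/(2 - t)
dM/dt = 2/(t^2 - 4*t + 4)
d^2M/dt^2 = -4/(t^3 - 6*t^2 + 12*t - 8)
d^3M/dt^3 = 12/(t^4 - 8*t^3 + 24*t^2 - 32*t + 16)
d^4M/dt^4 = -48/(t^5 - 10*t^4 + 40*t^3 - 80*t^2 + 80*t - 32)
d^5M/dt^5 = 240/(t^6 - 12*t^5 + 60*t^4 - 160*t^3 + 240*t^2 - 192*t + 64)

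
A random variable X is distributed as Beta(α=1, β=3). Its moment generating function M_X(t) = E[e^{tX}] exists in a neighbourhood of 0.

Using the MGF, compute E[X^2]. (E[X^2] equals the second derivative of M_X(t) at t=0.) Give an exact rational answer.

E[X^2] = d^2M/dt^2 |_{t=0} = 1/10

M_X(t) = ₁F₁(1; 4; t)
dM/dt = ₁F₁(2; 5; t)/4
d^2M/dt^2 = ₁F₁(3; 6; t)/10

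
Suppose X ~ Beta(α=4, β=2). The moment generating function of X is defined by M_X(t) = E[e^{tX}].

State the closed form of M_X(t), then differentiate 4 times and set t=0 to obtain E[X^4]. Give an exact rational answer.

E[X^4] = d^4M/dt^4 |_{t=0} = 5/18

M_X(t) = ₁F₁(4; 6; t)
dM/dt = 2*₁F₁(5; 7; t)/3
d^2M/dt^2 = 10*₁F₁(6; 8; t)/21
d^3M/dt^3 = 5*₁F₁(7; 9; t)/14
d^4M/dt^4 = 5*₁F₁(8; 10; t)/18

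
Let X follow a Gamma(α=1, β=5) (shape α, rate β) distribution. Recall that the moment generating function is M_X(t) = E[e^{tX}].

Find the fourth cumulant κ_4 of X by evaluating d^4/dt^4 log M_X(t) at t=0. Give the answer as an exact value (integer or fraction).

κ_4 = K′′′′(0) = 6/625

M_X(t) = 5/(5 - t)
K_X(t) = log M_X(t) = -log(5 - t) + log(5)
K′(t) = -1/(t - 5)
K′′(t) = 1/(t^2 - 10*t + 25)
K′′′(t) = -2/(t^3 - 15*t^2 + 75*t - 125)
K′′′′(t) = 6/(t^4 - 20*t^3 + 150*t^2 - 500*t + 625)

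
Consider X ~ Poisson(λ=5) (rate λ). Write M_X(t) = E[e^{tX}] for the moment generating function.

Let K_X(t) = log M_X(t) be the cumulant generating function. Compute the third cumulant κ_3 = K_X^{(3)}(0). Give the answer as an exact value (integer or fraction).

M_X(t) = e^(5*e^(t) - 5)
K_X(t) = log M_X(t) = 5*e^(t) - 5
dK/dt = 5*e^(t)
d^2K/dt^2 = 5*e^(t)
d^3K/dt^3 = 5*e^(t)

κ_3 = d^3K/dt^3 |_{t=0} = 5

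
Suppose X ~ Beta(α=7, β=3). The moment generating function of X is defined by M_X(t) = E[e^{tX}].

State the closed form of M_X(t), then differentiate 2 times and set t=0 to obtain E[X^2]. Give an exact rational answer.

E[X^2] = d^2M/dt^2 |_{t=0} = 28/55

M_X(t) = ₁F₁(7; 10; t)
dM/dt = 7*₁F₁(8; 11; t)/10
d^2M/dt^2 = 28*₁F₁(9; 12; t)/55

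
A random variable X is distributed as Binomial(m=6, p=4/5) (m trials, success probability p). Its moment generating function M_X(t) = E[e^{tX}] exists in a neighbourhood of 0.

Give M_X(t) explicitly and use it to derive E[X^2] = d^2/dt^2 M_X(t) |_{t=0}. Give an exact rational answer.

E[X^2] = d^2M/dt^2 |_{t=0} = 24

M_X(t) = (4*e^(t)/5 + 1/5)^6
dM/dt = 24576*e^(6*t)/15625 + 6144*e^(5*t)/3125 + 3072*e^(4*t)/3125 + 768*e^(3*t)/3125 + 96*e^(2*t)/3125 + 24*e^(t)/15625
d^2M/dt^2 = 147456*e^(6*t)/15625 + 6144*e^(5*t)/625 + 12288*e^(4*t)/3125 + 2304*e^(3*t)/3125 + 192*e^(2*t)/3125 + 24*e^(t)/15625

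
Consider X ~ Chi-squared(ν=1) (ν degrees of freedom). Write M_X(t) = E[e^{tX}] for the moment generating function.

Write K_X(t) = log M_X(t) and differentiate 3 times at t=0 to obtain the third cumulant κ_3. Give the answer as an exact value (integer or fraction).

κ_3 = D^3[K](0) = 8

M_X(t) = 1/√(1 - 2*t)
K_X(t) = log M_X(t) = -log(1 - 2*t)/2
D^3[K](t) = -8/(8*t^3 - 12*t^2 + 6*t - 1)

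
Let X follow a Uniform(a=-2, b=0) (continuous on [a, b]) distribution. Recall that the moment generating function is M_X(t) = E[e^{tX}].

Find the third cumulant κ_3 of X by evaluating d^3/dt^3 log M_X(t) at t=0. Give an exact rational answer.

κ_3 = K^(3)(0) = 0

M_X(t) = (1 - e^(-2*t))/(2*t)
K_X(t) = log M_X(t) = -log(t) + log(1 - e^(-2*t)) - log(2)
K^(3)(t) = (8*t^3*e^(4*t) + 8*t^3*e^(2*t) - 2*e^(6*t) + 6*e^(4*t) - 6*e^(2*t) + 2)/(t^3*e^(6*t) - 3*t^3*e^(4*t) + 3*t^3*e^(2*t) - t^3)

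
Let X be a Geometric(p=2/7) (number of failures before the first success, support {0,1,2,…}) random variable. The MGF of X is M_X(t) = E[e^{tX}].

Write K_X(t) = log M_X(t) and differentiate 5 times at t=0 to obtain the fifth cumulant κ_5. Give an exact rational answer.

M_X(t) = 2/(7*(1 - 5*e^(t)/7))
K_X(t) = log M_X(t) = -log(1 - 5*e^(t)/7) - log(7) + log(2)
D^5[K](t) = (-4375*e^(4*t) - 67375*e^(3*t) - 94325*e^(2*t) - 12005*e^(t))/(3125*e^(5*t) - 21875*e^(4*t) + 61250*e^(3*t) - 85750*e^(2*t) + 60025*e^(t) - 16807)

κ_5 = D^5[K](0) = 5565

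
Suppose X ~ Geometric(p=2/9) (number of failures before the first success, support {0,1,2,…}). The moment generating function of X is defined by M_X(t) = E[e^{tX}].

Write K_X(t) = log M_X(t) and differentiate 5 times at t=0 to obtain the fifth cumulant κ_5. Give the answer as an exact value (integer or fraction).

M_X(t) = 2/(9*(1 - 7*e^(t)/9))
K_X(t) = log M_X(t) = -log(1 - 7*e^(t)/9) - 2*log(3) + log(2)
D^5[K](t) = (-21609*e^(4*t) - 305613*e^(3*t) - 392931*e^(2*t) - 45927*e^(t))/(16807*e^(5*t) - 108045*e^(4*t) + 277830*e^(3*t) - 357210*e^(2*t) + 229635*e^(t) - 59049)

κ_5 = D^5[K](0) = 23940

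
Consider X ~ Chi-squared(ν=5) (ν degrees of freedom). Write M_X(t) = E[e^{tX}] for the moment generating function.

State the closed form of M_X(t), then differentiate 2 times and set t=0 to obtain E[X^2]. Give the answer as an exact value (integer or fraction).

E[X^2] = D^2[M](0) = 35

M_X(t) = (1 - 2*t)^(-5/2)
D^2[M](t) = 35/(16*t^4*√(1 - 2*t) - 32*t^3*√(1 - 2*t) + 24*t^2*√(1 - 2*t) - 8*t*√(1 - 2*t) + √(1 - 2*t))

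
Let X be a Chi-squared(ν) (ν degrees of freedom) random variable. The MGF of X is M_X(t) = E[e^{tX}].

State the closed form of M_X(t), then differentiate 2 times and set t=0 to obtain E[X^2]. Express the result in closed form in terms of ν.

M_X(t) = (1 - 2*t)^(-ν/2)
D^2[M](t) = (ν^2 + 2*ν)/(4*t^2*(1 - 2*t)^(ν/2) - 4*t*(1 - 2*t)^(ν/2) + (1 - 2*t)^(ν/2))

E[X^2] = D^2[M](0) = ν*(ν + 2)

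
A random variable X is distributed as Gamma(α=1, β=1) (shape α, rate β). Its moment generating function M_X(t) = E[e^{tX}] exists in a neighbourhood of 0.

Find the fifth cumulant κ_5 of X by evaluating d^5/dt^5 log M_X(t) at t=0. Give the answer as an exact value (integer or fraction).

M_X(t) = 1/(1 - t)
K_X(t) = log M_X(t) = -log(1 - t)
K′(t) = -1/(t - 1)
K′′(t) = 1/(t^2 - 2*t + 1)
K′′′(t) = -2/(t^3 - 3*t^2 + 3*t - 1)
K′′′′(t) = 6/(t^4 - 4*t^3 + 6*t^2 - 4*t + 1)
K′′′′′(t) = -24/(t^5 - 5*t^4 + 10*t^3 - 10*t^2 + 5*t - 1)

κ_5 = K′′′′′(0) = 24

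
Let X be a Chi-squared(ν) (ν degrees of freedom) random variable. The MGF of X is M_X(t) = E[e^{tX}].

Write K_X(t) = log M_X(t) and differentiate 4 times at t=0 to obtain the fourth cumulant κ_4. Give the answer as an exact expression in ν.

M_X(t) = (1 - 2*t)^(-ν/2)
K_X(t) = log M_X(t) = -ν*log(1 - 2*t)/2
K^(4)(t) = 48*ν/(16*t^4 - 32*t^3 + 24*t^2 - 8*t + 1)

κ_4 = K^(4)(0) = 48*ν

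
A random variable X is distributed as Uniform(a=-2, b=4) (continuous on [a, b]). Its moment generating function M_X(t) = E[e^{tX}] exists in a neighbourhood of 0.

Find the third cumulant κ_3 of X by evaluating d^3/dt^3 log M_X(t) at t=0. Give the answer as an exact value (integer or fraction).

M_X(t) = (e^(4*t) - e^(-2*t))/(6*t)
K_X(t) = log M_X(t) = -log(t) + log(e^(4*t) - e^(-2*t)) - log(6)
D^3[K](t) = (216*t^3*e^(12*t) + 216*t^3*e^(6*t) - 2*e^(18*t) + 6*e^(12*t) - 6*e^(6*t) + 2)/(t^3*e^(18*t) - 3*t^3*e^(12*t) + 3*t^3*e^(6*t) - t^3)

κ_3 = D^3[K](0) = 0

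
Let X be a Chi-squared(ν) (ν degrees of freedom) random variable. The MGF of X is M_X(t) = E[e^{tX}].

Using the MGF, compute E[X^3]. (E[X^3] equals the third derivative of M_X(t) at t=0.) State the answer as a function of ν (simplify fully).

M_X(t) = (1 - 2*t)^(-ν/2)
D^3[M](t) = (-ν^3 - 6*ν^2 - 8*ν)/(8*t^3*(1 - 2*t)^(ν/2) - 12*t^2*(1 - 2*t)^(ν/2) + 6*t*(1 - 2*t)^(ν/2) - (1 - 2*t)^(ν/2))

E[X^3] = D^3[M](0) = ν*(ν^2 + 6*ν + 8)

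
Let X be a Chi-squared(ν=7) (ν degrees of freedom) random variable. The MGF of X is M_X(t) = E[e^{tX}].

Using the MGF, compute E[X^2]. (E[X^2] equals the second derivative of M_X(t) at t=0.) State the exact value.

E[X^2] = d^2M/dt^2 |_{t=0} = 63

M_X(t) = (1 - 2*t)^(-7/2)
dM/dt = 7/(16*t^4*√(1 - 2*t) - 32*t^3*√(1 - 2*t) + 24*t^2*√(1 - 2*t) - 8*t*√(1 - 2*t) + √(1 - 2*t))
d^2M/dt^2 = -63/(32*t^5*√(1 - 2*t) - 80*t^4*√(1 - 2*t) + 80*t^3*√(1 - 2*t) - 40*t^2*√(1 - 2*t) + 10*t*√(1 - 2*t) - √(1 - 2*t))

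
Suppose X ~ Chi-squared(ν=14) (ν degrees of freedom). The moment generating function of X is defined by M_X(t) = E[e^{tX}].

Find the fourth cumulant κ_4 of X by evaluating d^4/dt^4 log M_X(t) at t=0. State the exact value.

κ_4 = d^4K/dt^4 |_{t=0} = 672

M_X(t) = (1 - 2*t)^(-7)
K_X(t) = log M_X(t) = -7*log(1 - 2*t)
dK/dt = -14/(2*t - 1)
d^2K/dt^2 = 28/(4*t^2 - 4*t + 1)
d^3K/dt^3 = -112/(8*t^3 - 12*t^2 + 6*t - 1)
d^4K/dt^4 = 672/(16*t^4 - 32*t^3 + 24*t^2 - 8*t + 1)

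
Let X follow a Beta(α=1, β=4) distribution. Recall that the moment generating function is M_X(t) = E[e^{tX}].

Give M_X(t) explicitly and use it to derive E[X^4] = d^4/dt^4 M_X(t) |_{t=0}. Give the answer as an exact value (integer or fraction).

E[X^4] = D^4[M](0) = 1/70

M_X(t) = ₁F₁(1; 5; t)
D^4[M](t) = ₁F₁(5; 9; t)/70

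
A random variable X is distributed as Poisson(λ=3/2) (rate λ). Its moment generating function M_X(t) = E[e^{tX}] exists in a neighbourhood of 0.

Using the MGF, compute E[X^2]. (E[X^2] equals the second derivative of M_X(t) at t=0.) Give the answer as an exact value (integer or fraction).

E[X^2] = d^2M/dt^2 |_{t=0} = 15/4

M_X(t) = e^(3*e^(t)/2 - 3/2)
dM/dt = 3*e^(-3/2)*e^(t)*e^(3*e^(t)/2)/2
d^2M/dt^2 = (9*e^(2*t)*e^(3*e^(t)/2) + 6*e^(t)*e^(3*e^(t)/2))*e^(-3/2)/4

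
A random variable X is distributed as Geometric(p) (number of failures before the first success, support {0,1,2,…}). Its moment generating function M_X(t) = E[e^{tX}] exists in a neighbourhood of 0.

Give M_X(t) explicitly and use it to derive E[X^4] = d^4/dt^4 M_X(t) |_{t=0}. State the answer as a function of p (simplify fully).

M_X(t) = p/(-(1 - p)*e^(t) + 1)
dM/dt = (-p^2*e^(t) + p*e^(t))/(p^2*e^(2*t) - 2*p*e^(2*t) + 2*p*e^(t) + e^(2*t) - 2*e^(t) + 1)

E[X^4] = d^4M/dt^4 |_{t=0} = 1 - 15/p + 50/p^2 - 60/p^3 + 24/p^4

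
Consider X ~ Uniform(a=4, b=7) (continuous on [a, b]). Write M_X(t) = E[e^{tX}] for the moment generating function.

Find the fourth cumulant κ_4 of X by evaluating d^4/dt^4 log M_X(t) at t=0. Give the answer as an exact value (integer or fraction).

M_X(t) = (e^(7*t) - e^(4*t))/(3*t)
K_X(t) = log M_X(t) = -log(t) + log(e^(7*t) - e^(4*t)) - log(3)

κ_4 = D^4[K](0) = -27/40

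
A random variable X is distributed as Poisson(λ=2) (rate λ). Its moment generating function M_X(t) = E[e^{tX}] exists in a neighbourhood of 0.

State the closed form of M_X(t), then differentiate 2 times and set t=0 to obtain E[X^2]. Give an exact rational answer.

E[X^2] = M′′(0) = 6

M_X(t) = e^(2*e^(t) - 2)
M′(t) = 2*e^(-2)*e^(t)*e^(2*e^(t))
M′′(t) = (4*e^(2*t)*e^(2*e^(t)) + 2*e^(t)*e^(2*e^(t)))*e^(-2)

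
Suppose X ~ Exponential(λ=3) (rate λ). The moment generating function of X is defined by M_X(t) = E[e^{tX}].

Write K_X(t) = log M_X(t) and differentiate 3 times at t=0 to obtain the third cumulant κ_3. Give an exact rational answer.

M_X(t) = 3/(3 - t)
K_X(t) = log M_X(t) = -log(3 - t) + log(3)
dK/dt = -1/(t - 3)
d^2K/dt^2 = 1/(t^2 - 6*t + 9)
d^3K/dt^3 = -2/(t^3 - 9*t^2 + 27*t - 27)

κ_3 = d^3K/dt^3 |_{t=0} = 2/27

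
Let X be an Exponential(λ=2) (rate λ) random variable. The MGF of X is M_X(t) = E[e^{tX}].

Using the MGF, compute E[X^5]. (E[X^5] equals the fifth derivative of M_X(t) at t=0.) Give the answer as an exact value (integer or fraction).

E[X^5] = M′′′′′(0) = 15/4

M_X(t) = 2/(2 - t)
M′(t) = 2/(t^2 - 4*t + 4)
M′′(t) = -4/(t^3 - 6*t^2 + 12*t - 8)
M′′′(t) = 12/(t^4 - 8*t^3 + 24*t^2 - 32*t + 16)
M′′′′(t) = -48/(t^5 - 10*t^4 + 40*t^3 - 80*t^2 + 80*t - 32)
M′′′′′(t) = 240/(t^6 - 12*t^5 + 60*t^4 - 160*t^3 + 240*t^2 - 192*t + 64)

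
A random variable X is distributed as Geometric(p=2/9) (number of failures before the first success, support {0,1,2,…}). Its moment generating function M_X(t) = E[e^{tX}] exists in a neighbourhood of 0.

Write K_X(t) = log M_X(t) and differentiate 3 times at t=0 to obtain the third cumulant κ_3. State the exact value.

κ_3 = K^(3)(0) = 126

M_X(t) = 2/(9*(1 - 7*e^(t)/9))
K_X(t) = log M_X(t) = -log(1 - 7*e^(t)/9) - 2*log(3) + log(2)
K^(3)(t) = (-441*e^(2*t) - 567*e^(t))/(343*e^(3*t) - 1323*e^(2*t) + 1701*e^(t) - 729)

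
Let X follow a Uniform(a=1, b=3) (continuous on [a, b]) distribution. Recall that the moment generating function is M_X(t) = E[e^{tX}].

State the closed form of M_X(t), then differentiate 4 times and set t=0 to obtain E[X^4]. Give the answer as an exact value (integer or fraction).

E[X^4] = M′′′′(0) = 121/5

M_X(t) = (e^(3*t) - e^(t))/(2*t)
M′(t) = (3*t*e^(3*t) - t*e^(t) - e^(3*t) + e^(t))/(2*t^2)
M′′(t) = (9*t^2*e^(3*t) - t^2*e^(t) - 6*t*e^(3*t) + 2*t*e^(t) + 2*e^(3*t) - 2*e^(t))/(2*t^3)
M′′′(t) = (27*t^3*e^(3*t) - t^3*e^(t) - 27*t^2*e^(3*t) + 3*t^2*e^(t) + 18*t*e^(3*t) - 6*t*e^(t) - 6*e^(3*t) + 6*e^(t))/(2*t^4)
M′′′′(t) = (81*t^4*e^(3*t) - t^4*e^(t) - 108*t^3*e^(3*t) + 4*t^3*e^(t) + 108*t^2*e^(3*t) - 12*t^2*e^(t) - 72*t*e^(3*t) + 24*t*e^(t) + 24*e^(3*t) - 24*e^(t))/(2*t^5)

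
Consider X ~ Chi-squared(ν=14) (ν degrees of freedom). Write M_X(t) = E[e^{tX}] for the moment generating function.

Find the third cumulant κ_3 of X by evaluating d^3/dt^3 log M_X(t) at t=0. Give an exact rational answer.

κ_3 = d^3K/dt^3 |_{t=0} = 112

M_X(t) = (1 - 2*t)^(-7)
K_X(t) = log M_X(t) = -7*log(1 - 2*t)
dK/dt = -14/(2*t - 1)
d^2K/dt^2 = 28/(4*t^2 - 4*t + 1)
d^3K/dt^3 = -112/(8*t^3 - 12*t^2 + 6*t - 1)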